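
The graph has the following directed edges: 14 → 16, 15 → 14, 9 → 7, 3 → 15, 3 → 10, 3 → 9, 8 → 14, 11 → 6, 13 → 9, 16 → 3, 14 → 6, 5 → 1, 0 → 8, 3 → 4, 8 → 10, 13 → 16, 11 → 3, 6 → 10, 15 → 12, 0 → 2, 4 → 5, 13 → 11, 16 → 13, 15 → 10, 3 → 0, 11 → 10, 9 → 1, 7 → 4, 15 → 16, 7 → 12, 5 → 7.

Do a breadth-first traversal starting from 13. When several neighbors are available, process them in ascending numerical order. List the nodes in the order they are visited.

Visit 13; enqueue 9, 11, 16 → queue [9, 11, 16]
Visit 9; enqueue 1, 7 → queue [11, 16, 1, 7]
Visit 11; enqueue 3, 6, 10 → queue [16, 1, 7, 3, 6, 10]
Visit 16 → queue [1, 7, 3, 6, 10]
Visit 1 → queue [7, 3, 6, 10]
Visit 7; enqueue 4, 12 → queue [3, 6, 10, 4, 12]
Visit 3; enqueue 0, 15 → queue [6, 10, 4, 12, 0, 15]
Visit 6 → queue [10, 4, 12, 0, 15]
Visit 10 → queue [4, 12, 0, 15]
Visit 4; enqueue 5 → queue [12, 0, 15, 5]
Visit 12 → queue [0, 15, 5]
Visit 0; enqueue 2, 8 → queue [15, 5, 2, 8]
Visit 15; enqueue 14 → queue [5, 2, 8, 14]
Visit 5 → queue [2, 8, 14]
Visit 2 → queue [8, 14]
Visit 8 → queue [14]
Visit 14 → queue []

13 -> 9 -> 11 -> 16 -> 1 -> 7 -> 3 -> 6 -> 10 -> 4 -> 12 -> 0 -> 15 -> 5 -> 2 -> 8 -> 14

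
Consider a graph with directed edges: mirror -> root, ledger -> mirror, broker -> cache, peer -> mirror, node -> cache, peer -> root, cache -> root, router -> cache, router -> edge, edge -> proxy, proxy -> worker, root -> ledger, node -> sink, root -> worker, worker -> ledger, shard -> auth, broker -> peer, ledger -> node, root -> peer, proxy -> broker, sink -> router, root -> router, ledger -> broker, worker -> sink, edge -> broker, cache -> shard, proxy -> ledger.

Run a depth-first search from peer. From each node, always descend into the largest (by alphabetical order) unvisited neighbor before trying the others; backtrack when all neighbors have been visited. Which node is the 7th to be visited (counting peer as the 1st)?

Visit peer
peer → root
root → worker
worker → sink
sink → router
router → edge
edge → proxy
proxy → ledger
ledger → node
node → cache
cache → shard
shard → auth
ledger → mirror
ledger → broker

Visit order: peer, root, worker, sink, router, edge, proxy, ledger, node, cache, shard, auth, mirror, broker

proxy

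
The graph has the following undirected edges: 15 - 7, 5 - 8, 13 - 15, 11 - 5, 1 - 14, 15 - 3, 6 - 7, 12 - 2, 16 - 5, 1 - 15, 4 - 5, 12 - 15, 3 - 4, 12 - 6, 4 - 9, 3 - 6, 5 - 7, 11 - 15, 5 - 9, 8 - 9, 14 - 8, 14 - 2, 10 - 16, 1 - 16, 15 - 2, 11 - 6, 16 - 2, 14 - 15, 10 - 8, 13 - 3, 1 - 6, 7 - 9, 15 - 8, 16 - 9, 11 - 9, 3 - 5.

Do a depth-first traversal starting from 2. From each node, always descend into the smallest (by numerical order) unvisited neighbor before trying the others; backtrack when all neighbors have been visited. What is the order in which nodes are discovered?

2 → 12 → 6 → 1 → 14 → 8 → 5 → 3 → 4 → 9 → 7 → 15 → 11 → 13 → 16 → 10

Visit 2
2 → 12
12 → 6
6 → 1
1 → 14
14 → 8
8 → 5
5 → 3
3 → 4
4 → 9
9 → 7
7 → 15
15 → 11
15 → 13
9 → 16
16 → 10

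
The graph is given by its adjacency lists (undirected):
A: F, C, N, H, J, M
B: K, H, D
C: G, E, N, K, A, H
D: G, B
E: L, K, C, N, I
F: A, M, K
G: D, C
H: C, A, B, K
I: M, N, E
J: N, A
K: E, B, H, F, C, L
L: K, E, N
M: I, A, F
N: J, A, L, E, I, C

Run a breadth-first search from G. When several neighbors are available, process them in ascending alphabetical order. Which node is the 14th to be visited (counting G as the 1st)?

L

Visit G; enqueue C, D → queue [C, D]
Visit C; enqueue A, E, H, K, N → queue [D, A, E, H, K, N]
Visit D; enqueue B → queue [A, E, H, K, N, B]
Visit A; enqueue F, J, M → queue [E, H, K, N, B, F, J, M]
Visit E; enqueue I, L → queue [H, K, N, B, F, J, M, I, L]
Visit H → queue [K, N, B, F, J, M, I, L]
Visit K → queue [N, B, F, J, M, I, L]
Visit N → queue [B, F, J, M, I, L]
Visit B → queue [F, J, M, I, L]
Visit F → queue [J, M, I, L]
Visit J → queue [M, I, L]
Visit M → queue [I, L]
Visit I → queue [L]
Visit L → queue []

Visit order: G, C, D, A, E, H, K, N, B, F, J, M, I, L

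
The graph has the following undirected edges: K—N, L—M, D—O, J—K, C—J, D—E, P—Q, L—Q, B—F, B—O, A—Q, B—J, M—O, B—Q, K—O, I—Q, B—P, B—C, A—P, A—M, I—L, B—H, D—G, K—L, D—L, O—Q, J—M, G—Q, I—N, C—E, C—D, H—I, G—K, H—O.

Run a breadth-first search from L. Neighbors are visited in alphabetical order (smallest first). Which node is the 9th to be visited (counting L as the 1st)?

Visit L; enqueue D, I, K, M, Q → queue [D, I, K, M, Q]
Visit D; enqueue C, E, G, O → queue [I, K, M, Q, C, E, G, O]
Visit I; enqueue H, N → queue [K, M, Q, C, E, G, O, H, N]
Visit K; enqueue J → queue [M, Q, C, E, G, O, H, N, J]
Visit M; enqueue A → queue [Q, C, E, G, O, H, N, J, A]
Visit Q; enqueue B, P → queue [C, E, G, O, H, N, J, A, B, P]
Visit C → queue [E, G, O, H, N, J, A, B, P]
Visit E → queue [G, O, H, N, J, A, B, P]
Visit G → queue [O, H, N, J, A, B, P]
Visit O → queue [H, N, J, A, B, P]
Visit H → queue [N, J, A, B, P]
Visit N → queue [J, A, B, P]
Visit J → queue [A, B, P]
Visit A → queue [B, P]
Visit B; enqueue F → queue [P, F]
Visit P → queue [F]
Visit F → queue []

Visit order: L, D, I, K, M, Q, C, E, G, O, H, N, J, A, B, P, F

G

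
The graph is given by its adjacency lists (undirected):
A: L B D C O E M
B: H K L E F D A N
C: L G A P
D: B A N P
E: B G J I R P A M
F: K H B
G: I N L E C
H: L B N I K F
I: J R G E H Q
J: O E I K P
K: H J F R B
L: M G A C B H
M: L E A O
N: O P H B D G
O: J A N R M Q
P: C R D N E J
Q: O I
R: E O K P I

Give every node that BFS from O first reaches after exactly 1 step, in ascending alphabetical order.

Level 0: O
Level 1: A, J, M, N, Q, R
Level 2: B, C, D, E, G, H, I, K, L, P
Level 3: F

A, J, M, N, Q, R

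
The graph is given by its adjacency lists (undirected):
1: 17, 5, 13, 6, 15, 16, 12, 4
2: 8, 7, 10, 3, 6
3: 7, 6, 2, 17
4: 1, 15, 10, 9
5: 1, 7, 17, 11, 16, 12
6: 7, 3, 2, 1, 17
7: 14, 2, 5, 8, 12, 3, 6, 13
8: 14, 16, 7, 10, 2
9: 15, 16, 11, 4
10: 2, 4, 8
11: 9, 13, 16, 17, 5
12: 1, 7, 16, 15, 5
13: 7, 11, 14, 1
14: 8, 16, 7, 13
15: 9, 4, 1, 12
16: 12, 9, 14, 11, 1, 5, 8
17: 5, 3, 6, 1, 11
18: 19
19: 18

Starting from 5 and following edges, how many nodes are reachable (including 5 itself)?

BFS from 5 visits: 5, 1, 7, 17, 11, 16, 12, 13, 6, 15, 4, 14, 2, 8, 3, 9, 10
Reachable nodes: 17 of 19 total.

17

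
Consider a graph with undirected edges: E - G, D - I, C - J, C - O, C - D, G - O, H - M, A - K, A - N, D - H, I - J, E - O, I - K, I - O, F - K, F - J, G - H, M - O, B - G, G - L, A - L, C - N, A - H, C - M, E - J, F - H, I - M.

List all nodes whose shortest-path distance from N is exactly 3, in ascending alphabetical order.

Level 0: N
Level 1: A, C
Level 2: D, H, J, K, L, M, O
Level 3: E, F, G, I
Level 4: B

E, F, G, I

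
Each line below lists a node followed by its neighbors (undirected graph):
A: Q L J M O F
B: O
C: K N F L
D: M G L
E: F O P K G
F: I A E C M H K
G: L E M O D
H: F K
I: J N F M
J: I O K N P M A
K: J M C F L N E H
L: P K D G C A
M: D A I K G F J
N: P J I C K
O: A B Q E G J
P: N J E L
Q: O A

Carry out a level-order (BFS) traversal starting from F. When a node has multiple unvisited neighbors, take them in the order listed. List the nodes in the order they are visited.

F → I → A → E → C → M → H → K → J → N → Q → L → O → P → G → D → B

Visit F; enqueue I, A, E, C, M, H, K → queue [I, A, E, C, M, H, K]
Visit I; enqueue J, N → queue [A, E, C, M, H, K, J, N]
Visit A; enqueue Q, L, O → queue [E, C, M, H, K, J, N, Q, L, O]
Visit E; enqueue P, G → queue [C, M, H, K, J, N, Q, L, O, P, G]
Visit C → queue [M, H, K, J, N, Q, L, O, P, G]
Visit M; enqueue D → queue [H, K, J, N, Q, L, O, P, G, D]
Visit H → queue [K, J, N, Q, L, O, P, G, D]
Visit K → queue [J, N, Q, L, O, P, G, D]
Visit J → queue [N, Q, L, O, P, G, D]
Visit N → queue [Q, L, O, P, G, D]
Visit Q → queue [L, O, P, G, D]
Visit L → queue [O, P, G, D]
Visit O; enqueue B → queue [P, G, D, B]
Visit P → queue [G, D, B]
Visit G → queue [D, B]
Visit D → queue [B]
Visit B → queue []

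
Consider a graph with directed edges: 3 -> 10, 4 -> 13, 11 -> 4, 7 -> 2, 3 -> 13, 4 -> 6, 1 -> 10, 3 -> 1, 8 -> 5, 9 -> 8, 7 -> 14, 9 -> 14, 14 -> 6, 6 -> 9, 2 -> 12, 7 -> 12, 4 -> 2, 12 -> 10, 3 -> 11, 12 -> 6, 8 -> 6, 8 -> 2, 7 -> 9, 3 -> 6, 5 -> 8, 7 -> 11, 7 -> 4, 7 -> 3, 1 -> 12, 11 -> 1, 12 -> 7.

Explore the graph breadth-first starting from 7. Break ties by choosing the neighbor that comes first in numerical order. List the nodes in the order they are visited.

7, 2, 3, 4, 9, 11, 12, 14, 1, 6, 10, 13, 8, 5

Visit 7; enqueue 2, 3, 4, 9, 11, 12, 14 → queue [2, 3, 4, 9, 11, 12, 14]
Visit 2 → queue [3, 4, 9, 11, 12, 14]
Visit 3; enqueue 1, 6, 10, 13 → queue [4, 9, 11, 12, 14, 1, 6, 10, 13]
Visit 4 → queue [9, 11, 12, 14, 1, 6, 10, 13]
Visit 9; enqueue 8 → queue [11, 12, 14, 1, 6, 10, 13, 8]
Visit 11 → queue [12, 14, 1, 6, 10, 13, 8]
Visit 12 → queue [14, 1, 6, 10, 13, 8]
Visit 14 → queue [1, 6, 10, 13, 8]
Visit 1 → queue [6, 10, 13, 8]
Visit 6 → queue [10, 13, 8]
Visit 10 → queue [13, 8]
Visit 13 → queue [8]
Visit 8; enqueue 5 → queue [5]
Visit 5 → queue []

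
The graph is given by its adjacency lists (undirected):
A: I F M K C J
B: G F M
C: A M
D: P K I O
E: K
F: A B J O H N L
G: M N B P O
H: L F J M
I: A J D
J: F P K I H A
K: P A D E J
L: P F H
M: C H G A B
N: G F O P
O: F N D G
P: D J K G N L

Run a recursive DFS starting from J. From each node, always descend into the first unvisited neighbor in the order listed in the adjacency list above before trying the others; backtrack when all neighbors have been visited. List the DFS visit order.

Visit J
J → F
F → A
A → I
I → D
D → P
P → K
K → E
P → G
G → M
M → C
M → H
H → L
M → B
G → N
N → O

J F A I D P K E G M C H L B N O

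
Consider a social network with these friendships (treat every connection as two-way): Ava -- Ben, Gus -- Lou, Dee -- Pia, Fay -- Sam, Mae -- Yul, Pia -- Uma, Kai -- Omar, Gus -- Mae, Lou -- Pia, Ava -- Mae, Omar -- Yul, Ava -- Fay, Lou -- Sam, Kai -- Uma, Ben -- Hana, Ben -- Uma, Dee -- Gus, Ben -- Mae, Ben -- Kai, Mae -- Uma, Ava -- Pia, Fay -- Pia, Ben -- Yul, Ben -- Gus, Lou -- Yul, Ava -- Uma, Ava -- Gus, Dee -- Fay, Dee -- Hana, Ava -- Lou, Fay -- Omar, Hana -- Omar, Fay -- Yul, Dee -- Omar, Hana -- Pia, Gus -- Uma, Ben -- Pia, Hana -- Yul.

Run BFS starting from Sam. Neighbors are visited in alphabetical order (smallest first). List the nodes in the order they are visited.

Sam -> Fay -> Lou -> Ava -> Dee -> Omar -> Pia -> Yul -> Gus -> Ben -> Mae -> Uma -> Hana -> Kai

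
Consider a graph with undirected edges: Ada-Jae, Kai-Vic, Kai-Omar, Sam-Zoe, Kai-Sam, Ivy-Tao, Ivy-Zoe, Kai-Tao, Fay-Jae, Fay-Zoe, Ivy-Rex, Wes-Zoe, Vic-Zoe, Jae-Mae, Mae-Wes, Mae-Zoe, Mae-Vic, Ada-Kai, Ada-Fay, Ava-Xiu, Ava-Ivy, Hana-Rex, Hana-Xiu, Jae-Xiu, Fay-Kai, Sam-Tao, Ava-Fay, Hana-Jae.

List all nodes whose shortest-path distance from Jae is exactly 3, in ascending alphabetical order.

Ivy, Omar, Sam, Tao

Level 0: Jae
Level 1: Ada, Fay, Hana, Mae, Xiu
Level 2: Ava, Kai, Rex, Vic, Wes, Zoe
Level 3: Ivy, Omar, Sam, Tao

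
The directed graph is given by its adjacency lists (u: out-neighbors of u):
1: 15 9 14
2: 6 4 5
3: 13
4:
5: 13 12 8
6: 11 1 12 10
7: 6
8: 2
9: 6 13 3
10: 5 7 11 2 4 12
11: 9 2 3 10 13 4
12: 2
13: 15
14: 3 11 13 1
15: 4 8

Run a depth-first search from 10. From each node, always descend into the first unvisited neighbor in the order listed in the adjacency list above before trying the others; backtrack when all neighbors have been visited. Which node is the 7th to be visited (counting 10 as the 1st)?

Visit 10
10 → 5
5 → 13
13 → 15
15 → 4
15 → 8
8 → 2
2 → 6
6 → 11
11 → 9
9 → 3
6 → 1
1 → 14
6 → 12
10 → 7

Visit order: 10, 5, 13, 15, 4, 8, 2, 6, 11, 9, 3, 1, 14, 12, 7

2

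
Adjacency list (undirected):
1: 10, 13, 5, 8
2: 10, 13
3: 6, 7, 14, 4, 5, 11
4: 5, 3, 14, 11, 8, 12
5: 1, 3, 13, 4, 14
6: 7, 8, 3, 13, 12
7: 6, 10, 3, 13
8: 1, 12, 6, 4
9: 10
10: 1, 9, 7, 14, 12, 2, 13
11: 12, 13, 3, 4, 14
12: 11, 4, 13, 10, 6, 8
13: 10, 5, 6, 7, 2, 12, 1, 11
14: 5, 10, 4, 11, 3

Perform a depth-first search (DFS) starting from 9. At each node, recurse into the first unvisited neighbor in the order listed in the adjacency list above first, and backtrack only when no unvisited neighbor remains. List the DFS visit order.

9 10 1 13 5 3 6 7 8 12 11 4 14 2

Visit 9
9 → 10
10 → 1
1 → 13
13 → 5
5 → 3
3 → 6
6 → 7
6 → 8
8 → 12
12 → 11
11 → 4
4 → 14
13 → 2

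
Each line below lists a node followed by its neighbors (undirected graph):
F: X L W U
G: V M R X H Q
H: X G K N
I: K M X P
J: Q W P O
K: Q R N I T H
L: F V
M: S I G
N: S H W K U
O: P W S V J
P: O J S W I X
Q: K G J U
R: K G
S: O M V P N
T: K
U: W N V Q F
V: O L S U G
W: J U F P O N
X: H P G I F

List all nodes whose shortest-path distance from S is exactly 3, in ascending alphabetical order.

Level 0: S
Level 1: M, N, O, P, V
Level 2: G, H, I, J, K, L, U, W, X
Level 3: F, Q, R, T

F, Q, R, T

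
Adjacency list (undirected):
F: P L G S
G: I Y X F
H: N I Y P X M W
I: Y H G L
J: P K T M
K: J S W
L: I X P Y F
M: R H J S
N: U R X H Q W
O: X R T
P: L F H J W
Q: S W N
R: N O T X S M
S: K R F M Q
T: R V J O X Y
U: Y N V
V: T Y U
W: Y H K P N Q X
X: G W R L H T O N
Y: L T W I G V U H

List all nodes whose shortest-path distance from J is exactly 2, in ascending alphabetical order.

F, H, L, O, R, S, V, W, X, Y

Level 0: J
Level 1: K, M, P, T
Level 2: F, H, L, O, R, S, V, W, X, Y
Level 3: G, I, N, Q, U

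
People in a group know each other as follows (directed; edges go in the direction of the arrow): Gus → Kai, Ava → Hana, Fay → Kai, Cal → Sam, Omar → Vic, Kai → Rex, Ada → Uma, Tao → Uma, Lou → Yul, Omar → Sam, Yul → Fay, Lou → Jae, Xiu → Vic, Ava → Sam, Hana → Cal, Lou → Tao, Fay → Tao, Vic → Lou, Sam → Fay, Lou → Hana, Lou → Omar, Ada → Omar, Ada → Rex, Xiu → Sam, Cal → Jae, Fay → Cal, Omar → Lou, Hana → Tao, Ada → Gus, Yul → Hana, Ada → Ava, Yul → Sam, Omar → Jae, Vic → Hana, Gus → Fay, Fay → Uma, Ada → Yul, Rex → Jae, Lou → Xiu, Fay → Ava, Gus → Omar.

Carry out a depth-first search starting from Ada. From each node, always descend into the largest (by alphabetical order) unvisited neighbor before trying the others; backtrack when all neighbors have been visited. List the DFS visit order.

Ada, Yul, Sam, Fay, Uma, Tao, Kai, Rex, Jae, Cal, Ava, Hana, Omar, Vic, Lou, Xiu, Gus

Visit Ada
Ada → Yul
Yul → Sam
Sam → Fay
Fay → Uma
Fay → Tao
Fay → Kai
Kai → Rex
Rex → Jae
Fay → Cal
Fay → Ava
Ava → Hana
Ada → Omar
Omar → Vic
Vic → Lou
Lou → Xiu
Ada → Gus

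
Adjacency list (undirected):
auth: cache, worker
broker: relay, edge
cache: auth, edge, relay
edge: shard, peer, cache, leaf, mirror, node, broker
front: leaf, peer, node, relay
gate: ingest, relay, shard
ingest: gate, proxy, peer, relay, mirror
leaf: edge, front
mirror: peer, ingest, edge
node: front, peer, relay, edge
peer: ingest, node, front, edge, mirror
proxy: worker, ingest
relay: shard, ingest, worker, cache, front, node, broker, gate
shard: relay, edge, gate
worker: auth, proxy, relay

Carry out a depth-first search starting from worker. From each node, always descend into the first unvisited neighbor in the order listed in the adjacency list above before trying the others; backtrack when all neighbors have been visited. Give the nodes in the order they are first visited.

Visit worker
worker → auth
auth → cache
cache → edge
edge → shard
shard → relay
relay → ingest
ingest → gate
ingest → proxy
ingest → peer
peer → node
node → front
front → leaf
peer → mirror
relay → broker

worker, auth, cache, edge, shard, relay, ingest, gate, proxy, peer, node, front, leaf, mirror, broker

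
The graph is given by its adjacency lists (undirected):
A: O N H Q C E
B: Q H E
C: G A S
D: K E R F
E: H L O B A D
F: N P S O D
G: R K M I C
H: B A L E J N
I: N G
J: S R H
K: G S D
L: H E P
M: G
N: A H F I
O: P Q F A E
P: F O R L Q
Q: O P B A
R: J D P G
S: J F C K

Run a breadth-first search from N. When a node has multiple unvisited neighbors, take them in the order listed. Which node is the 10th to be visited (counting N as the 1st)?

B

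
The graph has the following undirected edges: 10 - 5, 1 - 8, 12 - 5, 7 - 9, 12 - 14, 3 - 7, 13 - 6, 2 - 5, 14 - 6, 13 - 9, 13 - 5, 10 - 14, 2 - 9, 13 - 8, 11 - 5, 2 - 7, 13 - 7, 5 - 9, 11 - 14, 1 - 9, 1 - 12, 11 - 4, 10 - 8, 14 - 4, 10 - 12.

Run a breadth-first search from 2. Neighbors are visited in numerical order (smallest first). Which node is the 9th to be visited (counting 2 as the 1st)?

3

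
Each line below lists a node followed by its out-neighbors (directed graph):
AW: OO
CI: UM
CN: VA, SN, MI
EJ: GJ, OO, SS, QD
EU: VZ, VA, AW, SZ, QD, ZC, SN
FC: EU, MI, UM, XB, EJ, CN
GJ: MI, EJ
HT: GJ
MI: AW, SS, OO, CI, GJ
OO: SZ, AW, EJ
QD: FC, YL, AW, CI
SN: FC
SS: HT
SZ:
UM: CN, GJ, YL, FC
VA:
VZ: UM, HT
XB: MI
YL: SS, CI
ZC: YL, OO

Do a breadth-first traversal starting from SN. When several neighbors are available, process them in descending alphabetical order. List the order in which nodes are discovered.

Visit SN; enqueue FC → queue [FC]
Visit FC; enqueue XB, UM, MI, EU, EJ, CN → queue [XB, UM, MI, EU, EJ, CN]
Visit XB → queue [UM, MI, EU, EJ, CN]
Visit UM; enqueue YL, GJ → queue [MI, EU, EJ, CN, YL, GJ]
Visit MI; enqueue SS, OO, CI, AW → queue [EU, EJ, CN, YL, GJ, SS, OO, CI, AW]
Visit EU; enqueue ZC, VZ, VA, SZ, QD → queue [EJ, CN, YL, GJ, SS, OO, CI, AW, ZC, VZ, VA, SZ, QD]
Visit EJ → queue [CN, YL, GJ, SS, OO, CI, AW, ZC, VZ, VA, SZ, QD]
Visit CN → queue [YL, GJ, SS, OO, CI, AW, ZC, VZ, VA, SZ, QD]
Visit YL → queue [GJ, SS, OO, CI, AW, ZC, VZ, VA, SZ, QD]
Visit GJ → queue [SS, OO, CI, AW, ZC, VZ, VA, SZ, QD]
Visit SS; enqueue HT → queue [OO, CI, AW, ZC, VZ, VA, SZ, QD, HT]
Visit OO → queue [CI, AW, ZC, VZ, VA, SZ, QD, HT]
Visit CI → queue [AW, ZC, VZ, VA, SZ, QD, HT]
Visit AW → queue [ZC, VZ, VA, SZ, QD, HT]
Visit ZC → queue [VZ, VA, SZ, QD, HT]
Visit VZ → queue [VA, SZ, QD, HT]
Visit VA → queue [SZ, QD, HT]
Visit SZ → queue [QD, HT]
Visit QD → queue [HT]
Visit HT → queue []

SN -> FC -> XB -> UM -> MI -> EU -> EJ -> CN -> YL -> GJ -> SS -> OO -> CI -> AW -> ZC -> VZ -> VA -> SZ -> QD -> HT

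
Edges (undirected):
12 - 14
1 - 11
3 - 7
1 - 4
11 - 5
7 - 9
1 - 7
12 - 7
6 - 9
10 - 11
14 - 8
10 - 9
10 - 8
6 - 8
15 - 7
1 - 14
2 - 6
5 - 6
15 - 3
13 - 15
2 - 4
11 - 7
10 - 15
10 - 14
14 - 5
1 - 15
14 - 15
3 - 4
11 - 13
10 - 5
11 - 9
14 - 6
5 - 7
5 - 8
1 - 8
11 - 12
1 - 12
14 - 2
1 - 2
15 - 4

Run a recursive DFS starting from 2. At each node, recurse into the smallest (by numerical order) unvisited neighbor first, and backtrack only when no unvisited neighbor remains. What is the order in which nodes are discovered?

Visit 2
2 → 1
1 → 4
4 → 3
3 → 7
7 → 5
5 → 6
6 → 8
8 → 10
10 → 9
9 → 11
11 → 12
12 → 14
14 → 15
15 → 13

2 1 4 3 7 5 6 8 10 9 11 12 14 15 13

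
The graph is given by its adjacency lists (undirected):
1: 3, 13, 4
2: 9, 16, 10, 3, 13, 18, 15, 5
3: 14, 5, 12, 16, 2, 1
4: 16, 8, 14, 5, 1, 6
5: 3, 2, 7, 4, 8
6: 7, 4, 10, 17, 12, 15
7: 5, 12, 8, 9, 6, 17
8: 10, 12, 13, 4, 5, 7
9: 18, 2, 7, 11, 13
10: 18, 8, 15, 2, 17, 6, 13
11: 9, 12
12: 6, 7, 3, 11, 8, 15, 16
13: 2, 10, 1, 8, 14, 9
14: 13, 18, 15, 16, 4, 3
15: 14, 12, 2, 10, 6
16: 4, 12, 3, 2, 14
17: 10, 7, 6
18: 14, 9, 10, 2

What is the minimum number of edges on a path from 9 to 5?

Level 0: 9
Level 1: 2, 7, 11, 13, 18
Level 2: 1, 3, 5, 6, 8, 10, 12, 14, 15, 16, 17
Level 3: 4
5 first appears at level 2.

2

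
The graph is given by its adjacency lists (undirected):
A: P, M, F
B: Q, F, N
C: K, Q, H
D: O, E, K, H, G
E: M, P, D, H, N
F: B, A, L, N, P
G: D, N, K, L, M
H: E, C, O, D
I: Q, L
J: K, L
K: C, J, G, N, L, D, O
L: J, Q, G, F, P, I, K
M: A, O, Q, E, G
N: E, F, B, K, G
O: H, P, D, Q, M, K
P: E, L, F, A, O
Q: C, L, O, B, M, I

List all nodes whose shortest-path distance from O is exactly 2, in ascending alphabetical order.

Level 0: O
Level 1: D, H, K, M, P, Q
Level 2: A, B, C, E, F, G, I, J, L, N

A, B, C, E, F, G, I, J, L, N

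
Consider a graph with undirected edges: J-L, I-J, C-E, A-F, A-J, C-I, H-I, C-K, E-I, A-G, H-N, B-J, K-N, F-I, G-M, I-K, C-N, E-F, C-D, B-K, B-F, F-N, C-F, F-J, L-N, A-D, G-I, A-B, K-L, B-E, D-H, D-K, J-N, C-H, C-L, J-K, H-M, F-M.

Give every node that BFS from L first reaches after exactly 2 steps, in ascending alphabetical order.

Level 0: L
Level 1: C, J, K, N
Level 2: A, B, D, E, F, H, I
Level 3: G, M

A, B, D, E, F, H, I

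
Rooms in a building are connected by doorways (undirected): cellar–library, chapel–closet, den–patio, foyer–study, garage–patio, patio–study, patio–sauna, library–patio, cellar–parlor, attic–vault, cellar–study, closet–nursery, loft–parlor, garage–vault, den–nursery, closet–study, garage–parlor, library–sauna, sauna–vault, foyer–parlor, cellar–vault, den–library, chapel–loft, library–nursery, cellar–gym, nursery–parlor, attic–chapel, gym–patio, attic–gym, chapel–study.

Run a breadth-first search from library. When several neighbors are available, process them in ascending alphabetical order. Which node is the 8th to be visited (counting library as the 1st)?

parlor

Visit library; enqueue cellar, den, nursery, patio, sauna → queue [cellar, den, nursery, patio, sauna]
Visit cellar; enqueue gym, parlor, study, vault → queue [den, nursery, patio, sauna, gym, parlor, study, vault]
Visit den → queue [nursery, patio, sauna, gym, parlor, study, vault]
Visit nursery; enqueue closet → queue [patio, sauna, gym, parlor, study, vault, closet]
Visit patio; enqueue garage → queue [sauna, gym, parlor, study, vault, closet, garage]
Visit sauna → queue [gym, parlor, study, vault, closet, garage]
Visit gym; enqueue attic → queue [parlor, study, vault, closet, garage, attic]
Visit parlor; enqueue foyer, loft → queue [study, vault, closet, garage, attic, foyer, loft]
Visit study; enqueue chapel → queue [vault, closet, garage, attic, foyer, loft, chapel]
Visit vault → queue [closet, garage, attic, foyer, loft, chapel]
Visit closet → queue [garage, attic, foyer, loft, chapel]
Visit garage → queue [attic, foyer, loft, chapel]
Visit attic → queue [foyer, loft, chapel]
Visit foyer → queue [loft, chapel]
Visit loft → queue [chapel]
Visit chapel → queue []

Visit order: library, cellar, den, nursery, patio, sauna, gym, parlor, study, vault, closet, garage, attic, foyer, loft, chapel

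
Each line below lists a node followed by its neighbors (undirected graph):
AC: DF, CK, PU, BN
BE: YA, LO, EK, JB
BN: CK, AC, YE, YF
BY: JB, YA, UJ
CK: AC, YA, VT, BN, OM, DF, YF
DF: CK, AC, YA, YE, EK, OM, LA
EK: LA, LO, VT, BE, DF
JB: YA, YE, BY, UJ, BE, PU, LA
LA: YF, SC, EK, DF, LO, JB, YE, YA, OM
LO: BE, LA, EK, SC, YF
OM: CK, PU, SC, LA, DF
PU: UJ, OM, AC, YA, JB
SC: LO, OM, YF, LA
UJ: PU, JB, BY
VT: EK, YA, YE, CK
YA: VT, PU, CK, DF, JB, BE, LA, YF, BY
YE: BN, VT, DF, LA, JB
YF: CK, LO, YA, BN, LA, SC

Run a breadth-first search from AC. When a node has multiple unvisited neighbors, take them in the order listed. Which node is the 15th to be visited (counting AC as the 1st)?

BE

Visit AC; enqueue DF, CK, PU, BN → queue [DF, CK, PU, BN]
Visit DF; enqueue YA, YE, EK, OM, LA → queue [CK, PU, BN, YA, YE, EK, OM, LA]
Visit CK; enqueue VT, YF → queue [PU, BN, YA, YE, EK, OM, LA, VT, YF]
Visit PU; enqueue UJ, JB → queue [BN, YA, YE, EK, OM, LA, VT, YF, UJ, JB]
Visit BN → queue [YA, YE, EK, OM, LA, VT, YF, UJ, JB]
Visit YA; enqueue BE, BY → queue [YE, EK, OM, LA, VT, YF, UJ, JB, BE, BY]
Visit YE → queue [EK, OM, LA, VT, YF, UJ, JB, BE, BY]
Visit EK; enqueue LO → queue [OM, LA, VT, YF, UJ, JB, BE, BY, LO]
Visit OM; enqueue SC → queue [LA, VT, YF, UJ, JB, BE, BY, LO, SC]
Visit LA → queue [VT, YF, UJ, JB, BE, BY, LO, SC]
Visit VT → queue [YF, UJ, JB, BE, BY, LO, SC]
Visit YF → queue [UJ, JB, BE, BY, LO, SC]
Visit UJ → queue [JB, BE, BY, LO, SC]
Visit JB → queue [BE, BY, LO, SC]
Visit BE → queue [BY, LO, SC]
Visit BY → queue [LO, SC]
Visit LO → queue [SC]
Visit SC → queue []

Visit order: AC, DF, CK, PU, BN, YA, YE, EK, OM, LA, VT, YF, UJ, JB, BE, BY, LO, SC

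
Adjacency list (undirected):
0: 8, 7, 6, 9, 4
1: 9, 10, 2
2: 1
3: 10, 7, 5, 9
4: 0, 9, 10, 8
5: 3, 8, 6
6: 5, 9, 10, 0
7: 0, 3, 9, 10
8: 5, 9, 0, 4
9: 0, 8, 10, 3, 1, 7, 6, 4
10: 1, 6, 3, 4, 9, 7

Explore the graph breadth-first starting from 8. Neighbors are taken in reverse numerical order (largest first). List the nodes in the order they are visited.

8 → 9 → 5 → 4 → 0 → 10 → 7 → 6 → 3 → 1 → 2

Visit 8; enqueue 9, 5, 4, 0 → queue [9, 5, 4, 0]
Visit 9; enqueue 10, 7, 6, 3, 1 → queue [5, 4, 0, 10, 7, 6, 3, 1]
Visit 5 → queue [4, 0, 10, 7, 6, 3, 1]
Visit 4 → queue [0, 10, 7, 6, 3, 1]
Visit 0 → queue [10, 7, 6, 3, 1]
Visit 10 → queue [7, 6, 3, 1]
Visit 7 → queue [6, 3, 1]
Visit 6 → queue [3, 1]
Visit 3 → queue [1]
Visit 1; enqueue 2 → queue [2]
Visit 2 → queue []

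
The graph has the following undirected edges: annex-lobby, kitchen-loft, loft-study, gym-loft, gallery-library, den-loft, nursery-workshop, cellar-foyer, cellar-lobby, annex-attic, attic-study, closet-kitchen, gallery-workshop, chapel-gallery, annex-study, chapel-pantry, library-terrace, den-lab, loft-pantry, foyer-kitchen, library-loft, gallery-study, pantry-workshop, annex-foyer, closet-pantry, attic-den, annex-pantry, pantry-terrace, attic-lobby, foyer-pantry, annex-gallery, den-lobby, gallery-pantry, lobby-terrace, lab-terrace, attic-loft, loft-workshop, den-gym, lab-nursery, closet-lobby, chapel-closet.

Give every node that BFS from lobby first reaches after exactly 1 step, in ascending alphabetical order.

Level 0: lobby
Level 1: annex, attic, cellar, closet, den, terrace
Level 2: chapel, foyer, gallery, gym, kitchen, lab, library, loft, pantry, study
Level 3: nursery, workshop

annex, attic, cellar, closet, den, terrace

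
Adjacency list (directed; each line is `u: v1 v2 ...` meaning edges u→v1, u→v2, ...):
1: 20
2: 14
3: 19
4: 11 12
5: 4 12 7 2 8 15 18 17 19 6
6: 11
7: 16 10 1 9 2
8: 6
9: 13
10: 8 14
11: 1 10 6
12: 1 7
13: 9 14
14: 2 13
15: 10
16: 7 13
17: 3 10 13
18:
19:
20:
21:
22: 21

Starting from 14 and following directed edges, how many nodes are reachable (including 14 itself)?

4

BFS from 14 visits: 14, 2, 13, 9
Reachable nodes: 4 of 22 total.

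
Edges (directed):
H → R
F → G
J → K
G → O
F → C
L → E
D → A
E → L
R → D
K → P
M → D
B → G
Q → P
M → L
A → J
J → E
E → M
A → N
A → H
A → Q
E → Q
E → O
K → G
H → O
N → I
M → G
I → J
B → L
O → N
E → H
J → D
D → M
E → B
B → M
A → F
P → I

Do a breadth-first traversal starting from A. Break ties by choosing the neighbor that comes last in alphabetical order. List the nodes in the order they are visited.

A → Q → N → J → H → F → P → I → K → E → D → R → O → G → C → M → L → B

Visit A; enqueue Q, N, J, H, F → queue [Q, N, J, H, F]
Visit Q; enqueue P → queue [N, J, H, F, P]
Visit N; enqueue I → queue [J, H, F, P, I]
Visit J; enqueue K, E, D → queue [H, F, P, I, K, E, D]
Visit H; enqueue R, O → queue [F, P, I, K, E, D, R, O]
Visit F; enqueue G, C → queue [P, I, K, E, D, R, O, G, C]
Visit P → queue [I, K, E, D, R, O, G, C]
Visit I → queue [K, E, D, R, O, G, C]
Visit K → queue [E, D, R, O, G, C]
Visit E; enqueue M, L, B → queue [D, R, O, G, C, M, L, B]
Visit D → queue [R, O, G, C, M, L, B]
Visit R → queue [O, G, C, M, L, B]
Visit O → queue [G, C, M, L, B]
Visit G → queue [C, M, L, B]
Visit C → queue [M, L, B]
Visit M → queue [L, B]
Visit L → queue [B]
Visit B → queue []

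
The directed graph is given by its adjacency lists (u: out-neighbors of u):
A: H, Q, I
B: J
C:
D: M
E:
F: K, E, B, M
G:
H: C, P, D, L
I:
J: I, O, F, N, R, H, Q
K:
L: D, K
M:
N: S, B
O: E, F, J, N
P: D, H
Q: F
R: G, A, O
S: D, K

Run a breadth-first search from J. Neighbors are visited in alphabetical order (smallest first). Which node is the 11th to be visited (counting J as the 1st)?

Visit J; enqueue F, H, I, N, O, Q, R → queue [F, H, I, N, O, Q, R]
Visit F; enqueue B, E, K, M → queue [H, I, N, O, Q, R, B, E, K, M]
Visit H; enqueue C, D, L, P → queue [I, N, O, Q, R, B, E, K, M, C, D, L, P]
Visit I → queue [N, O, Q, R, B, E, K, M, C, D, L, P]
Visit N; enqueue S → queue [O, Q, R, B, E, K, M, C, D, L, P, S]
Visit O → queue [Q, R, B, E, K, M, C, D, L, P, S]
Visit Q → queue [R, B, E, K, M, C, D, L, P, S]
Visit R; enqueue A, G → queue [B, E, K, M, C, D, L, P, S, A, G]
Visit B → queue [E, K, M, C, D, L, P, S, A, G]
Visit E → queue [K, M, C, D, L, P, S, A, G]
Visit K → queue [M, C, D, L, P, S, A, G]
Visit M → queue [C, D, L, P, S, A, G]
Visit C → queue [D, L, P, S, A, G]
Visit D → queue [L, P, S, A, G]
Visit L → queue [P, S, A, G]
Visit P → queue [S, A, G]
Visit S → queue [A, G]
Visit A → queue [G]
Visit G → queue []

Visit order: J, F, H, I, N, O, Q, R, B, E, K, M, C, D, L, P, S, A, G

K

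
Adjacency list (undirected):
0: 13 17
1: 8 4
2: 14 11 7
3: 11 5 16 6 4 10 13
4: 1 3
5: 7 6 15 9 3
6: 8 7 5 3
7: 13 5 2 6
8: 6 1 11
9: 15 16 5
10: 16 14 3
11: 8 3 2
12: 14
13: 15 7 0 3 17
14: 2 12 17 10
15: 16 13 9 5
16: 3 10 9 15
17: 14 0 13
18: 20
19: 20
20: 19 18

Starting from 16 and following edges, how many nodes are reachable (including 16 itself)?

18

BFS from 16 visits: 16, 3, 10, 9, 15, 11, 5, 6, 4, 13, 14, 8, 2, 7, 1, 0, 17, 12
Reachable nodes: 18 of 21 total.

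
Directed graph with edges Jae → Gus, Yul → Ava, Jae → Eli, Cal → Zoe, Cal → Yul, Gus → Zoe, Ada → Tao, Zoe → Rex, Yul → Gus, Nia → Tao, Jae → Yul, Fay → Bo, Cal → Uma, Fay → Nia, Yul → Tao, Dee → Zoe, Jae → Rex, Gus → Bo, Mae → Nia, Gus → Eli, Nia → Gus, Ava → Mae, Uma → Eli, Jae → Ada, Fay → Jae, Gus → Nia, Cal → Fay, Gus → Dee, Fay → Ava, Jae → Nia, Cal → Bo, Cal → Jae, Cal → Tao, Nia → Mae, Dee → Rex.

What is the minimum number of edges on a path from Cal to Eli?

Level 0: Cal
Level 1: Bo, Fay, Jae, Tao, Uma, Yul, Zoe
Level 2: Ada, Ava, Eli, Gus, Nia, Rex
Level 3: Dee, Mae
Eli first appears at level 2.

2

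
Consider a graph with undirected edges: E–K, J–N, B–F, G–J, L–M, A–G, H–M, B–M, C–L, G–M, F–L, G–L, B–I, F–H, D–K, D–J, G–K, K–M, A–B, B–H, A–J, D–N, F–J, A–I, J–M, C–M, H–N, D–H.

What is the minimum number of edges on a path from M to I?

Level 0: M
Level 1: B, C, G, H, J, K, L
Level 2: A, D, E, F, I, N
I first appears at level 2.

2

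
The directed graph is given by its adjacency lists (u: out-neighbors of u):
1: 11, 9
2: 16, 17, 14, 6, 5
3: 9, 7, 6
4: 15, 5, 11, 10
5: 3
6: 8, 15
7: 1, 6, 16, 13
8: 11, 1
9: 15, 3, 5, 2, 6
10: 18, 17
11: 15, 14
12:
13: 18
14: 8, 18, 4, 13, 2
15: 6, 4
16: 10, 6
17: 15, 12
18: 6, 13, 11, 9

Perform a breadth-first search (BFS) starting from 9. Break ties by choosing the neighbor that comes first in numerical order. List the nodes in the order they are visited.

Visit 9; enqueue 2, 3, 5, 6, 15 → queue [2, 3, 5, 6, 15]
Visit 2; enqueue 14, 16, 17 → queue [3, 5, 6, 15, 14, 16, 17]
Visit 3; enqueue 7 → queue [5, 6, 15, 14, 16, 17, 7]
Visit 5 → queue [6, 15, 14, 16, 17, 7]
Visit 6; enqueue 8 → queue [15, 14, 16, 17, 7, 8]
Visit 15; enqueue 4 → queue [14, 16, 17, 7, 8, 4]
Visit 14; enqueue 13, 18 → queue [16, 17, 7, 8, 4, 13, 18]
Visit 16; enqueue 10 → queue [17, 7, 8, 4, 13, 18, 10]
Visit 17; enqueue 12 → queue [7, 8, 4, 13, 18, 10, 12]
Visit 7; enqueue 1 → queue [8, 4, 13, 18, 10, 12, 1]
Visit 8; enqueue 11 → queue [4, 13, 18, 10, 12, 1, 11]
Visit 4 → queue [13, 18, 10, 12, 1, 11]
Visit 13 → queue [18, 10, 12, 1, 11]
Visit 18 → queue [10, 12, 1, 11]
Visit 10 → queue [12, 1, 11]
Visit 12 → queue [1, 11]
Visit 1 → queue [11]
Visit 11 → queue []

9 → 2 → 3 → 5 → 6 → 15 → 14 → 16 → 17 → 7 → 8 → 4 → 13 → 18 → 10 → 12 → 1 → 11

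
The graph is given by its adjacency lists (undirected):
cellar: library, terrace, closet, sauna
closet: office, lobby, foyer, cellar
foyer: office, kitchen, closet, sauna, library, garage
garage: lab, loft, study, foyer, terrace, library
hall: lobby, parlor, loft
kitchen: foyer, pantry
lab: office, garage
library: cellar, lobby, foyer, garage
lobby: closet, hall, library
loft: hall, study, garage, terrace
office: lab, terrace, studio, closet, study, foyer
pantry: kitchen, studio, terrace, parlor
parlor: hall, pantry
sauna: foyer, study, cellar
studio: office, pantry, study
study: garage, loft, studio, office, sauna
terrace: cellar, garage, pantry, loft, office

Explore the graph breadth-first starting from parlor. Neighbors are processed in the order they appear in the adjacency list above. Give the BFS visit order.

Visit parlor; enqueue hall, pantry → queue [hall, pantry]
Visit hall; enqueue lobby, loft → queue [pantry, lobby, loft]
Visit pantry; enqueue kitchen, studio, terrace → queue [lobby, loft, kitchen, studio, terrace]
Visit lobby; enqueue closet, library → queue [loft, kitchen, studio, terrace, closet, library]
Visit loft; enqueue study, garage → queue [kitchen, studio, terrace, closet, library, study, garage]
Visit kitchen; enqueue foyer → queue [studio, terrace, closet, library, study, garage, foyer]
Visit studio; enqueue office → queue [terrace, closet, library, study, garage, foyer, office]
Visit terrace; enqueue cellar → queue [closet, library, study, garage, foyer, office, cellar]
Visit closet → queue [library, study, garage, foyer, office, cellar]
Visit library → queue [study, garage, foyer, office, cellar]
Visit study; enqueue sauna → queue [garage, foyer, office, cellar, sauna]
Visit garage; enqueue lab → queue [foyer, office, cellar, sauna, lab]
Visit foyer → queue [office, cellar, sauna, lab]
Visit office → queue [cellar, sauna, lab]
Visit cellar → queue [sauna, lab]
Visit sauna → queue [lab]
Visit lab → queue []

parlor, hall, pantry, lobby, loft, kitchen, studio, terrace, closet, library, study, garage, foyer, office, cellar, sauna, lab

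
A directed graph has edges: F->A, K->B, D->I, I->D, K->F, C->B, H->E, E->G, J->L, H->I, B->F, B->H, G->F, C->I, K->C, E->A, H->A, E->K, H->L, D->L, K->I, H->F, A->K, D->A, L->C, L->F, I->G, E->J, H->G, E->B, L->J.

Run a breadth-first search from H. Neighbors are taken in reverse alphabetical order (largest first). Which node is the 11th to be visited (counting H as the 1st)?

Visit H; enqueue L, I, G, F, E, A → queue [L, I, G, F, E, A]
Visit L; enqueue J, C → queue [I, G, F, E, A, J, C]
Visit I; enqueue D → queue [G, F, E, A, J, C, D]
Visit G → queue [F, E, A, J, C, D]
Visit F → queue [E, A, J, C, D]
Visit E; enqueue K, B → queue [A, J, C, D, K, B]
Visit A → queue [J, C, D, K, B]
Visit J → queue [C, D, K, B]
Visit C → queue [D, K, B]
Visit D → queue [K, B]
Visit K → queue [B]
Visit B → queue []

Visit order: H, L, I, G, F, E, A, J, C, D, K, B

K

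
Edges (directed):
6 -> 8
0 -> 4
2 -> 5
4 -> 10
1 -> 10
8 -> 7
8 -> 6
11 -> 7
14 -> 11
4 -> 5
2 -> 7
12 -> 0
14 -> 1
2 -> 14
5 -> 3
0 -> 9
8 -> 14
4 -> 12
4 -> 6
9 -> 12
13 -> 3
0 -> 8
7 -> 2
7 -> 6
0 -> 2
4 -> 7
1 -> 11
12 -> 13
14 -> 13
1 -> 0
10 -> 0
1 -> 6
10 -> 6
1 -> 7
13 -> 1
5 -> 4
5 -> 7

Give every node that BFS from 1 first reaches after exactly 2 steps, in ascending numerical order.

2, 4, 8, 9

Level 0: 1
Level 1: 0, 6, 7, 10, 11
Level 2: 2, 4, 8, 9
Level 3: 5, 12, 14
Level 4: 3, 13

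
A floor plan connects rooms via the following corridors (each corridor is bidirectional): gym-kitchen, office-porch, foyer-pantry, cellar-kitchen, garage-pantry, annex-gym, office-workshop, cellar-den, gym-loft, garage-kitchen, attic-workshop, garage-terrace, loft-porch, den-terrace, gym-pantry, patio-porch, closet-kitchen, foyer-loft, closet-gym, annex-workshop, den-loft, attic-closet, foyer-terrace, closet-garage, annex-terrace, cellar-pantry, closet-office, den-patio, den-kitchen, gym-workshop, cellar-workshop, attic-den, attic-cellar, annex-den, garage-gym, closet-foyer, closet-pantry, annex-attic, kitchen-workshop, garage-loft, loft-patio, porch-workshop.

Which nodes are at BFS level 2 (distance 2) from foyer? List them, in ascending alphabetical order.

annex, attic, cellar, den, garage, gym, kitchen, office, patio, porch

Level 0: foyer
Level 1: closet, loft, pantry, terrace
Level 2: annex, attic, cellar, den, garage, gym, kitchen, office, patio, porch
Level 3: workshop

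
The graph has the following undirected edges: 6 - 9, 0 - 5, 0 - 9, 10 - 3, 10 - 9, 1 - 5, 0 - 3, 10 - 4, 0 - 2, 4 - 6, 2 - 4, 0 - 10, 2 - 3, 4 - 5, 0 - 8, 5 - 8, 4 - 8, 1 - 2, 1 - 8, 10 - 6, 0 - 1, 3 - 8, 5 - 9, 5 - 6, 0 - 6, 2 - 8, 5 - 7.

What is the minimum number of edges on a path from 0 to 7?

2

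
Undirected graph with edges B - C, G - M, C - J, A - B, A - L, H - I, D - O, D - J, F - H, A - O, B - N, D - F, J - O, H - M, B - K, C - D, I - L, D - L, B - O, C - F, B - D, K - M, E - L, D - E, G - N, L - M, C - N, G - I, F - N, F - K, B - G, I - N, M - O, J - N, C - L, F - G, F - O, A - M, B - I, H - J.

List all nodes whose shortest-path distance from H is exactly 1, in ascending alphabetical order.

Level 0: H
Level 1: F, I, J, M
Level 2: A, B, C, D, G, K, L, N, O
Level 3: E

F, I, J, M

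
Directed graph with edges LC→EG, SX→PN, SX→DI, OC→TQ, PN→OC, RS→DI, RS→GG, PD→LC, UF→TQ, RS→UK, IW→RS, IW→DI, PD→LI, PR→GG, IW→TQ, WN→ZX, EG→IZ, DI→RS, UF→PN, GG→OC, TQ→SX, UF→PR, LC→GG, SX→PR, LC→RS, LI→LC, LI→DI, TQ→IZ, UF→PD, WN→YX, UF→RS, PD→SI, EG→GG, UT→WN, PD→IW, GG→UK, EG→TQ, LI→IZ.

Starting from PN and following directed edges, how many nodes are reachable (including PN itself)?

10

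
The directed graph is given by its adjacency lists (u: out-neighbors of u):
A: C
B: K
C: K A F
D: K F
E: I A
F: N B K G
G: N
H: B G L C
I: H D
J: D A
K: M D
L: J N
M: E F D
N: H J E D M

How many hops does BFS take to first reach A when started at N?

2

Level 0: N
Level 1: D, E, H, J, M
Level 2: A, B, C, F, G, I, K, L
A first appears at level 2.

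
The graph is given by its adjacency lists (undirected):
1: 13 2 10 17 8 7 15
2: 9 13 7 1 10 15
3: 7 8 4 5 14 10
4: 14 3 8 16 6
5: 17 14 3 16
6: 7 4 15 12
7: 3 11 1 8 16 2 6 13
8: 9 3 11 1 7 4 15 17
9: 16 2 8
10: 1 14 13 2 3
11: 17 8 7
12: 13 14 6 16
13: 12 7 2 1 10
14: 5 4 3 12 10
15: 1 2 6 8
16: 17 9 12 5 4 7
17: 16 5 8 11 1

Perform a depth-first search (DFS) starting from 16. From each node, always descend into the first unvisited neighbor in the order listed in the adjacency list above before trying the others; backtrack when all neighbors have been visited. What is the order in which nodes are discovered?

16 17 5 14 4 3 7 11 8 9 2 13 12 6 15 1 10

Visit 16
16 → 17
17 → 5
5 → 14
14 → 4
4 → 3
3 → 7
7 → 11
11 → 8
8 → 9
9 → 2
2 → 13
13 → 12
12 → 6
6 → 15
15 → 1
1 → 10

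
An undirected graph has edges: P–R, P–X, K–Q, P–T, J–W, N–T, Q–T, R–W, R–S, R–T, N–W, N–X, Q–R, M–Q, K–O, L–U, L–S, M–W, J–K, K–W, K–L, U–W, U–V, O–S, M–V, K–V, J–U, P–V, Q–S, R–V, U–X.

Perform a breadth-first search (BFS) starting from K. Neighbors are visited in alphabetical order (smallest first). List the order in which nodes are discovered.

K, J, L, O, Q, V, W, U, S, M, R, T, P, N, X

Visit K; enqueue J, L, O, Q, V, W → queue [J, L, O, Q, V, W]
Visit J; enqueue U → queue [L, O, Q, V, W, U]
Visit L; enqueue S → queue [O, Q, V, W, U, S]
Visit O → queue [Q, V, W, U, S]
Visit Q; enqueue M, R, T → queue [V, W, U, S, M, R, T]
Visit V; enqueue P → queue [W, U, S, M, R, T, P]
Visit W; enqueue N → queue [U, S, M, R, T, P, N]
Visit U; enqueue X → queue [S, M, R, T, P, N, X]
Visit S → queue [M, R, T, P, N, X]
Visit M → queue [R, T, P, N, X]
Visit R → queue [T, P, N, X]
Visit T → queue [P, N, X]
Visit P → queue [N, X]
Visit N → queue [X]
Visit X → queue []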